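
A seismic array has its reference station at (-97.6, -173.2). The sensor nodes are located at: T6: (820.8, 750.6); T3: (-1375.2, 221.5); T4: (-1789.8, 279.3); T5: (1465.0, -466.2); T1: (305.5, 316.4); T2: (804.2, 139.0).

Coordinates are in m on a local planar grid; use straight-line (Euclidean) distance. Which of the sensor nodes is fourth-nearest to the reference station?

Distance to each, sorted:
T1: 634.2 m
T2: 954.3 m
T6: 1302.6 m
T3: 1337.2 m
T5: 1589.8 m
T4: 1751.7 m
The fourth-nearest is T3 at 1337.2 m.

T3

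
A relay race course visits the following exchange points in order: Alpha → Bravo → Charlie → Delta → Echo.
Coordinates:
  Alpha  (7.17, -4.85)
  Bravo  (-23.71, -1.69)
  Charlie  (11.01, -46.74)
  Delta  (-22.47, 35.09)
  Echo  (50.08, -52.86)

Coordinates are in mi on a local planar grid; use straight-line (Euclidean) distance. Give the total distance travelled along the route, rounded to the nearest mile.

290 mi

Leg distances:
Alpha→Bravo: 31.0 mi  (cumulative 31.0 mi)
Bravo→Charlie: 56.9 mi  (cumulative 87.9 mi)
Charlie→Delta: 88.4 mi  (cumulative 176.3 mi)
Delta→Echo: 114.0 mi  (cumulative 290.3 mi)
Total route length ≈ 290 mi.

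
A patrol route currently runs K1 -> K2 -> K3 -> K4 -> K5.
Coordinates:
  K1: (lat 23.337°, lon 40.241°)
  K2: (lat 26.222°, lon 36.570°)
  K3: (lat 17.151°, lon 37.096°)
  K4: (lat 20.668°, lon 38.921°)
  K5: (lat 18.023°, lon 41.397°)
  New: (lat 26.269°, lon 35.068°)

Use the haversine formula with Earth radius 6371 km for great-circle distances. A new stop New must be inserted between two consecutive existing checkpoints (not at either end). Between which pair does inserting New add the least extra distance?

between K2 and K3

Added distance for inserting New between each consecutive pair:
K1–K2: 275.2 km
K2–K3: 175.0 km
K3–K4: 1335.9 km
K4–K5: 1468.4 km
Smallest added distance is 175.0 km, inserting between K2 and K3.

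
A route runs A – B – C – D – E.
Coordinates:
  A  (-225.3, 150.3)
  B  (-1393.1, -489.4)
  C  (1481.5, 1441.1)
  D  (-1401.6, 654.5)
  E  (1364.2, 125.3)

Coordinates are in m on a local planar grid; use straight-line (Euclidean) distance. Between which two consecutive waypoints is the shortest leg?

Leg distances:
A→B: 1331.5 m
B→C: 3462.7 m
C→D: 2988.5 m
D→E: 2816.0 m
The shortest leg is A–B at 1331.5 m.

A–B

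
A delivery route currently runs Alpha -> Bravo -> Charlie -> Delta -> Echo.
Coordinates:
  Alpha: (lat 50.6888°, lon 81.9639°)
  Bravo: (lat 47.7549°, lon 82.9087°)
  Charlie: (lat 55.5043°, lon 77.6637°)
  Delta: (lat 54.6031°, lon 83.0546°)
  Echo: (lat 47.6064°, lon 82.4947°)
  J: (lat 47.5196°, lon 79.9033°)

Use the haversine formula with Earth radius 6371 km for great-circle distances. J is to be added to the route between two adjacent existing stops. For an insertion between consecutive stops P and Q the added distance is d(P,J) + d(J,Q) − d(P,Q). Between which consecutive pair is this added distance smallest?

Added distance for inserting J between each consecutive pair:
Alpha–Bravo: 276.3 km
Bravo–Charlie: 193.8 km
Charlie–Delta: 1361.2 km
Delta–Echo: 233.3 km
Smallest added distance is 193.8 km, inserting between Bravo and Charlie.

between Bravo and Charlie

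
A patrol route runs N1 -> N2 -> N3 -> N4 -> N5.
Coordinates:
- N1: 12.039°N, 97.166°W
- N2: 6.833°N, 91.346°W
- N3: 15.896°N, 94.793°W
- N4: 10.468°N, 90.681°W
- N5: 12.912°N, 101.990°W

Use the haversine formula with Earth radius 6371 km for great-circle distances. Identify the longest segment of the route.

N4–N5

Leg distances:
N1→N2: 861.6 km
N2→N3: 1075.4 km
N3→N4: 749.9 km
N4→N5: 1260.9 km
The longest leg is N4–N5 at 1260.9 km.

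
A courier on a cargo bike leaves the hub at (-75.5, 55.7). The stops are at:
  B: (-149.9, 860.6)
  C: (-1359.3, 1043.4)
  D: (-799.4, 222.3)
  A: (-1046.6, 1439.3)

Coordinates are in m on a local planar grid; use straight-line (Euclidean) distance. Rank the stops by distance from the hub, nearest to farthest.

D, B, C, A

Distances from the hub:
D (-799.4, 222.3): 742.8 m
B (-149.9, 860.6): 808.3 m
C (-1359.3, 1043.4): 1619.8 m
A (-1046.6, 1439.3): 1690.4 m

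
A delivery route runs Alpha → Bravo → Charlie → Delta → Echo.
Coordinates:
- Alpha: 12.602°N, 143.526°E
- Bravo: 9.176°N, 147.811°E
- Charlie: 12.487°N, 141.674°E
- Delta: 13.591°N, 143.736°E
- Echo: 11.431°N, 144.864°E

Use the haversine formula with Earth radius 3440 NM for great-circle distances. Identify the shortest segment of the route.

Charlie–Delta

Leg distances:
Alpha→Bravo: 325.8 NM
Bravo→Charlie: 412.8 NM
Charlie→Delta: 137.6 NM
Delta→Echo: 145.6 NM
The shortest leg is Charlie–Delta at 137.6 NM.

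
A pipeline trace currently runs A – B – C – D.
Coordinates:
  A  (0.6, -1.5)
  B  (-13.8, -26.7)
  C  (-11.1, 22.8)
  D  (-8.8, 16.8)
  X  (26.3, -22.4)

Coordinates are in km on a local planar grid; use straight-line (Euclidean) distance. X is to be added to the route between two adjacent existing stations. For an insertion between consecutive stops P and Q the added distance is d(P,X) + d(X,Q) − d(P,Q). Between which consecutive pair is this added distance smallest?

Added distance for inserting X between each consecutive pair:
A–B: 44.4 km
B–C: 49.4 km
C–D: 104.9 km
Smallest added distance is 44.4 km, inserting between A and B.

between A and B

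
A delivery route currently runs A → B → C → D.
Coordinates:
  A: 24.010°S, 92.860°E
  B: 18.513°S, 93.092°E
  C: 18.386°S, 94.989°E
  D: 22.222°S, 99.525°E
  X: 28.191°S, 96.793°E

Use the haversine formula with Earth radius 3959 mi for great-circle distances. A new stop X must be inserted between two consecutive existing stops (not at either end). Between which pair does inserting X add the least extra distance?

between A and B

Added distance for inserting X between each consecutive pair:
A–B: 706.6 mi
B–C: 1271.0 mi
C–D: 737.7 mi
Smallest added distance is 706.6 mi, inserting between A and B.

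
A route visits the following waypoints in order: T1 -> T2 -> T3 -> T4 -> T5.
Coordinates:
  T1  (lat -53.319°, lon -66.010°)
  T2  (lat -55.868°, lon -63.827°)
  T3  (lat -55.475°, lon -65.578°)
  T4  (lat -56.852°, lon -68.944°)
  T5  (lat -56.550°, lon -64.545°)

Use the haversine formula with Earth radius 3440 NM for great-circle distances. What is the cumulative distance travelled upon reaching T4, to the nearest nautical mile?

Leg distances:
T1→T2: 170.8 NM  (cumulative 170.8 NM)
T2→T3: 63.8 NM  (cumulative 234.6 NM)
T3→T4: 139.6 NM  (cumulative 374.2 NM)
Cumulative distance at T4 ≈ 374 NM.

374 NM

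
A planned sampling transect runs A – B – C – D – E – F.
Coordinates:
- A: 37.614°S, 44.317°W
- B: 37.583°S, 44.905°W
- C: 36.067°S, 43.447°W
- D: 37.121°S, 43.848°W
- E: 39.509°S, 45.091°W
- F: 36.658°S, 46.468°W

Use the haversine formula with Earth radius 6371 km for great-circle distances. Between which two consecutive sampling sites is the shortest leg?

Leg distances:
A→B: 51.9 km
B→C: 212.7 km
C→D: 122.5 km
D→E: 286.8 km
E→F: 339.1 km
The shortest leg is A–B at 51.9 km.

A–B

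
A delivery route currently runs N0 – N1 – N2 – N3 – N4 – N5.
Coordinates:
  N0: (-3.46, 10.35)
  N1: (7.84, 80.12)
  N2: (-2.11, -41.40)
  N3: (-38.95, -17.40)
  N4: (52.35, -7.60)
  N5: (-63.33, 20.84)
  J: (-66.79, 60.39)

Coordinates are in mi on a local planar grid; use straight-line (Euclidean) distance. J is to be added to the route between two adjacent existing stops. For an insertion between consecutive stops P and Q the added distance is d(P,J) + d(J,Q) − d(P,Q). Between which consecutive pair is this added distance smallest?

Added distance for inserting J between each consecutive pair:
N0–N1: 87.2 mi
N1–N2: 75.9 mi
N2–N3: 159.3 mi
N3–N4: 128.0 mi
N4–N5: 57.8 mi
Smallest added distance is 57.8 mi, inserting between N4 and N5.

between N4 and N5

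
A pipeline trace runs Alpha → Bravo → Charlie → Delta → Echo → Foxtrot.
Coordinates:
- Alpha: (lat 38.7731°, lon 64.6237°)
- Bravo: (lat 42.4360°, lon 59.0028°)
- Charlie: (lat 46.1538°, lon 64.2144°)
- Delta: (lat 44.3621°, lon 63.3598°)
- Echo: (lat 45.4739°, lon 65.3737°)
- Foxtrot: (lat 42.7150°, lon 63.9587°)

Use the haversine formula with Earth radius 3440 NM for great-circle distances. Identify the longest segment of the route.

Leg distances:
Alpha→Bravo: 337.5 NM
Bravo→Charlie: 316.1 NM
Charlie→Delta: 113.5 NM
Delta→Echo: 108.6 NM
Echo→Foxtrot: 176.5 NM
The longest leg is Alpha–Bravo at 337.5 NM.

Alpha–Bravo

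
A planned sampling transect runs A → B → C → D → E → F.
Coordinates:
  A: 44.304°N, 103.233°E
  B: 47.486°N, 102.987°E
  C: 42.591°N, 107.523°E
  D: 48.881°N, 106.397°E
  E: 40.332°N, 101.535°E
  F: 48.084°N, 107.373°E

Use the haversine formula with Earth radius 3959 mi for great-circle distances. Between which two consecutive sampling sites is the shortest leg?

Leg distances:
A→B: 220.2 mi
B→C: 404.1 mi
C→D: 438.0 mi
D→E: 637.0 mi
E→F: 608.3 mi
The shortest leg is A–B at 220.2 mi.

A–B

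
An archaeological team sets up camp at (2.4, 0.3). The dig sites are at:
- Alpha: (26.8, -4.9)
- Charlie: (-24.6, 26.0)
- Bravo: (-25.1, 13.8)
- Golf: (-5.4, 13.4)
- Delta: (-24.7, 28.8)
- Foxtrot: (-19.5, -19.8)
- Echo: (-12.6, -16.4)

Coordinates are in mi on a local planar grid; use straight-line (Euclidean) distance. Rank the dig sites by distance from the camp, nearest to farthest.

Distance from the camp at (2.4, 0.3) to each:
Golf (-5.4, 13.4): 15.2 mi
Echo (-12.6, -16.4): 22.4 mi
Alpha (26.8, -4.9): 24.9 mi
Foxtrot (-19.5, -19.8): 29.7 mi
Bravo (-25.1, 13.8): 30.6 mi
Charlie (-24.6, 26.0): 37.3 mi
Delta (-24.7, 28.8): 39.3 mi

Golf, Echo, Alpha, Foxtrot, Bravo, Charlie, Delta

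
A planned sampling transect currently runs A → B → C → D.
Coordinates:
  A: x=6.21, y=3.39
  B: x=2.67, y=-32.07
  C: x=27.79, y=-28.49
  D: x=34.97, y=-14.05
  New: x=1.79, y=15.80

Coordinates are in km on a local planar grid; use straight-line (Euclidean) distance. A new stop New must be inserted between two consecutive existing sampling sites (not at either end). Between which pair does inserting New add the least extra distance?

between A and B

Added distance for inserting New between each consecutive pair:
A–B: 25.4 km
B–C: 73.9 km
C–D: 79.9 km
Smallest added distance is 25.4 km, inserting between A and B.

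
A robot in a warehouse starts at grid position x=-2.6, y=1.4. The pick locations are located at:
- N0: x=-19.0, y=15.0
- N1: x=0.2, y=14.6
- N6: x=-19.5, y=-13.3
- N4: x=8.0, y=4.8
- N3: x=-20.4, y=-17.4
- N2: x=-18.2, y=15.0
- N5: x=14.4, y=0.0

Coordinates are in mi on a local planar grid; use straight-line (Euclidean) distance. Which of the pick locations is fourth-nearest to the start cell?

N2

Distances from the start cell (x=-2.6, y=1.4):
N4: 11.1 mi
N1: 13.5 mi
N5: 17.1 mi
N2: 20.7 mi
N0: 21.3 mi
N6: 22.4 mi
N3: 25.9 mi
The fourth-nearest is N2 at 20.7 mi.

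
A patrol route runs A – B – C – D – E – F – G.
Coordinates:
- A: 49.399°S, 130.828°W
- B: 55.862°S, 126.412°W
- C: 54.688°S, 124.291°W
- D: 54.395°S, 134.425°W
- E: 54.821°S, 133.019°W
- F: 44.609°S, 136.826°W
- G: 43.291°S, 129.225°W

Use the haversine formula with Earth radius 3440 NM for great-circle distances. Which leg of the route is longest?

E–F

Leg distances:
A→B: 419.9 NM
B→C: 101.1 NM
C→D: 353.1 NM
D→E: 55.2 NM
E→F: 630.4 NM
F→G: 337.8 NM
The longest leg is E–F at 630.4 NM.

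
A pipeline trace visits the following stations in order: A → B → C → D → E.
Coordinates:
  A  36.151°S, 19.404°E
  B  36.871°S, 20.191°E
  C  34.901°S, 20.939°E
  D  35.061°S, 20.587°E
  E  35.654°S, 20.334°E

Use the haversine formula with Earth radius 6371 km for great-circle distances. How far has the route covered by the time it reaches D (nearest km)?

372 km

Leg distances:
A→B: 106.6 km  (cumulative 106.6 km)
B→C: 229.2 km  (cumulative 335.7 km)
C→D: 36.7 km  (cumulative 372.4 km)
Cumulative distance at D ≈ 372 km.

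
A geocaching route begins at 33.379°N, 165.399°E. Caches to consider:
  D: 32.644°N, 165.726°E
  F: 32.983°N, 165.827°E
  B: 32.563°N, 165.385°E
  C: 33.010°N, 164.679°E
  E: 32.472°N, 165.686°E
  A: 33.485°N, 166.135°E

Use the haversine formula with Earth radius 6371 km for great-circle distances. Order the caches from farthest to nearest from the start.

Distances from the start:
E 32.472°N, 165.686°E: 104.4 km
B 32.563°N, 165.385°E: 90.7 km
D 32.644°N, 165.726°E: 87.2 km
C 33.010°N, 164.679°E: 78.6 km
A 33.485°N, 166.135°E: 69.3 km
F 32.983°N, 165.827°E: 59.4 km

E, B, D, C, A, F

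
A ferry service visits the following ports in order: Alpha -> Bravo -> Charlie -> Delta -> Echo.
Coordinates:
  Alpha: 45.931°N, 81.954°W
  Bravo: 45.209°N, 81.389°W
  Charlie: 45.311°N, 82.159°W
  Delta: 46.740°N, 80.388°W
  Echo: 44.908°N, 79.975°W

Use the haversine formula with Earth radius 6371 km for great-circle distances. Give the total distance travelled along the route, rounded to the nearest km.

569 km

Leg distances:
Alpha→Bravo: 91.5 km  (cumulative 91.5 km)
Bravo→Charlie: 61.3 km  (cumulative 152.9 km)
Charlie→Delta: 209.6 km  (cumulative 362.5 km)
Delta→Echo: 206.2 km  (cumulative 568.7 km)
Total route length ≈ 569 km.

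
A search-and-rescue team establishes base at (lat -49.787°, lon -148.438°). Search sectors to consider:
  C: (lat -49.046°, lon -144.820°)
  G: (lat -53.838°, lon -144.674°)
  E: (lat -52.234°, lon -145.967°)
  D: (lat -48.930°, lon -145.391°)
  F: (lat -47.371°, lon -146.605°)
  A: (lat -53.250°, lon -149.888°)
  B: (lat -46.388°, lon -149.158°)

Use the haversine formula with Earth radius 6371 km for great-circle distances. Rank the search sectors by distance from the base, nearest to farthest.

D, C, F, E, B, A, G

Distances from the base:
D (lat -48.930°, lon -145.391°): 240.3 km
C (lat -49.046°, lon -144.820°): 274.4 km
F (lat -47.371°, lon -146.605°): 300.6 km
E (lat -52.234°, lon -145.967°): 322.3 km
B (lat -46.388°, lon -149.158°): 381.7 km
A (lat -53.250°, lon -149.888°): 397.9 km
G (lat -53.838°, lon -144.674°): 519.3 km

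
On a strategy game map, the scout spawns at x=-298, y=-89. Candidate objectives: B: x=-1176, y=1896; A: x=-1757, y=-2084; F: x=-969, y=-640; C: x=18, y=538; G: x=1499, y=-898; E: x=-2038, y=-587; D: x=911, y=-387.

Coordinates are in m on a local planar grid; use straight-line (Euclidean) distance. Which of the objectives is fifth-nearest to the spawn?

G

Distance to each, sorted:
C: 702.1 m
F: 868.2 m
D: 1245.2 m
E: 1809.9 m
G: 1970.7 m
B: 2170.5 m
A: 2471.6 m
The fifth-nearest is G at 1970.7 m.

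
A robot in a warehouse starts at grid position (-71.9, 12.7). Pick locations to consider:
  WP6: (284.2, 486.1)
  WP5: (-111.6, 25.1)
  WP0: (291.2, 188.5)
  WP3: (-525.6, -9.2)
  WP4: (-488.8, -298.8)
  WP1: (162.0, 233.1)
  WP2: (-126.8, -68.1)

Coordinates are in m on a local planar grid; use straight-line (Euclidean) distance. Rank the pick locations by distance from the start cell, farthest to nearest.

Computing each straight-line distance from (-71.9, 12.7):
WP6 (284.2, 486.1): 592.4 m
WP4 (-488.8, -298.8): 520.4 m
WP3 (-525.6, -9.2): 454.2 m
WP0 (291.2, 188.5): 403.4 m
WP1 (162.0, 233.1): 321.4 m
WP2 (-126.8, -68.1): 97.7 m
WP5 (-111.6, 25.1): 41.6 m

WP6, WP4, WP3, WP0, WP1, WP2, WP5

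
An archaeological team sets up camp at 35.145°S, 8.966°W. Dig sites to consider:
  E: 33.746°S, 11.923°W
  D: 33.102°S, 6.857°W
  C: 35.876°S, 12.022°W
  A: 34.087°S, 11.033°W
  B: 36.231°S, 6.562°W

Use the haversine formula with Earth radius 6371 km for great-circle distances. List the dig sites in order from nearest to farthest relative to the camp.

A, B, C, D, E

Distances from the camp:
A 34.087°S, 11.033°W: 222.7 km
B 36.231°S, 6.562°W: 248.4 km
C 35.876°S, 12.022°W: 288.3 km
D 33.102°S, 6.857°W: 298.8 km
E 33.746°S, 11.923°W: 312.6 km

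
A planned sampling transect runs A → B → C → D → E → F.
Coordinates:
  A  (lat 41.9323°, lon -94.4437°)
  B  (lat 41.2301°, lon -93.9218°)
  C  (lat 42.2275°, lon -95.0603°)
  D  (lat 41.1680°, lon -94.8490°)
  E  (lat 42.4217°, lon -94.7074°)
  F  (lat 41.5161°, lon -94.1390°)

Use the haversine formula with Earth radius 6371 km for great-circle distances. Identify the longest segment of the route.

B–C

Leg distances:
A→B: 89.3 km
B→C: 145.7 km
C→D: 119.1 km
D→E: 139.9 km
E→F: 111.1 km
The longest leg is B–C at 145.7 km.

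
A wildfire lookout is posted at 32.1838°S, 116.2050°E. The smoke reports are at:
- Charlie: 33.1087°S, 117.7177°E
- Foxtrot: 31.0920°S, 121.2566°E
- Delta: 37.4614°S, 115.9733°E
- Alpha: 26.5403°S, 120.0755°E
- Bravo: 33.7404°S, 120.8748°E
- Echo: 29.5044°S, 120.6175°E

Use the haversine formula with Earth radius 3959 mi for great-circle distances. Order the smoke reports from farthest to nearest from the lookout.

Alpha, Delta, Echo, Foxtrot, Bravo, Charlie

Computing each great-circle distance from 32.1838°S, 116.2050°E:
Alpha 26.5403°S, 120.0755°E: 454.2 mi
Delta 37.4614°S, 115.9733°E: 364.9 mi
Echo 29.5044°S, 120.6175°E: 320.6 mi
Foxtrot 31.0920°S, 121.2566°E: 306.6 mi
Bravo 33.7404°S, 120.8748°E: 291.3 mi
Charlie 33.1087°S, 117.7177°E: 108.8 mi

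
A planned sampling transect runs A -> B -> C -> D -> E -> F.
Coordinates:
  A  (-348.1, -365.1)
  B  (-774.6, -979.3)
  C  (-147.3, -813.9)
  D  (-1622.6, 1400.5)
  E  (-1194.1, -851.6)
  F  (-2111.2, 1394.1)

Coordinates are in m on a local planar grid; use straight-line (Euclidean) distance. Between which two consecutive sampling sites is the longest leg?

Leg distances:
A→B: 747.8 m
B→C: 648.7 m
C→D: 2660.8 m
D→E: 2292.5 m
E→F: 2425.7 m
The longest leg is C–D at 2660.8 m.

C–D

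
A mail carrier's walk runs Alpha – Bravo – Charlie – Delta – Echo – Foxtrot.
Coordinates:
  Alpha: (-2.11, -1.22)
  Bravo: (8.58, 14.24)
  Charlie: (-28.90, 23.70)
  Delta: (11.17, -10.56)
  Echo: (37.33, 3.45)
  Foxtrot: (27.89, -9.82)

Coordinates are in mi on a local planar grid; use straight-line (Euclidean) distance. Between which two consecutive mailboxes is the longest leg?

Leg distances:
Alpha→Bravo: 18.8 mi
Bravo→Charlie: 38.7 mi
Charlie→Delta: 52.7 mi
Delta→Echo: 29.7 mi
Echo→Foxtrot: 16.3 mi
The longest leg is Charlie–Delta at 52.7 mi.

Charlie–Delta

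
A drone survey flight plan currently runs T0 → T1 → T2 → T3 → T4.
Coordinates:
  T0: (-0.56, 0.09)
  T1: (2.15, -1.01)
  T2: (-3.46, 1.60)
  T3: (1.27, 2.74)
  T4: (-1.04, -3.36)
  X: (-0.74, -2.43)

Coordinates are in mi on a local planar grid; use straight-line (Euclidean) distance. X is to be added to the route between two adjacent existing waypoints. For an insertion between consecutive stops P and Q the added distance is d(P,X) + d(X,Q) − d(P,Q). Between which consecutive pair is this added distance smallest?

between T3 and T4

Added distance for inserting X between each consecutive pair:
T0–T1: 2.8 mi
T1–T2: 1.9 mi
T2–T3: 5.5 mi
T3–T4: 0.0 mi
Smallest added distance is 0.0 mi, inserting between T3 and T4.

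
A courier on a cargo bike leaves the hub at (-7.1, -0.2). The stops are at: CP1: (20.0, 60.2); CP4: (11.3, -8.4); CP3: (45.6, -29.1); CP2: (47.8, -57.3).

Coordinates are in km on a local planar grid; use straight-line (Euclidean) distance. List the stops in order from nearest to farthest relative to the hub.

Computing each straight-line distance from (-7.1, -0.2):
CP4 (11.3, -8.4): 20.1 km
CP3 (45.6, -29.1): 60.1 km
CP1 (20.0, 60.2): 66.2 km
CP2 (47.8, -57.3): 79.2 km

CP4, CP3, CP1, CP2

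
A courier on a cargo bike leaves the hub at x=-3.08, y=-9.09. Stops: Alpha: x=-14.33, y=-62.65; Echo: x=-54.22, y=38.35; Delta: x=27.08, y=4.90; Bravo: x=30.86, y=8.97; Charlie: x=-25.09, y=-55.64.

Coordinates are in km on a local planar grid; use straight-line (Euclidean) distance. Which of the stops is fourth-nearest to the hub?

Alpha

Distance to each, sorted:
Delta: 33.2 km
Bravo: 38.4 km
Charlie: 51.5 km
Alpha: 54.7 km
Echo: 69.8 km
The fourth-nearest is Alpha at 54.7 km.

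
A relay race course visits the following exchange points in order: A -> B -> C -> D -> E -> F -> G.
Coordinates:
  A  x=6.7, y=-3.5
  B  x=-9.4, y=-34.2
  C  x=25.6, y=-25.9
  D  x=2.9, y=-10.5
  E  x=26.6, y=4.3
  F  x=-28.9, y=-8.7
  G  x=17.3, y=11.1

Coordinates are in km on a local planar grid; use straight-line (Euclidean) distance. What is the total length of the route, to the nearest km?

Leg distances:
A→B: 34.7 km  (cumulative 34.7 km)
B→C: 36.0 km  (cumulative 70.6 km)
C→D: 27.4 km  (cumulative 98.1 km)
D→E: 27.9 km  (cumulative 126.0 km)
E→F: 57.0 km  (cumulative 183.0 km)
F→G: 50.3 km  (cumulative 233.3 km)
Total route length ≈ 233 km.

233 km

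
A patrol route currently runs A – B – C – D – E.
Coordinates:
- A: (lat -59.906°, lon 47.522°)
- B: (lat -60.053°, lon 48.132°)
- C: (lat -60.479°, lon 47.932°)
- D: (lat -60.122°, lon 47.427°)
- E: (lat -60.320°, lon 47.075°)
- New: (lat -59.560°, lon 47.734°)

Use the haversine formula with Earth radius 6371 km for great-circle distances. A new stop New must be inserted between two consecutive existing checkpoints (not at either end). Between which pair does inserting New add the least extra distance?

between A and B

Added distance for inserting New between each consecutive pair:
A–B: 61.8 km
B–C: 113.3 km
C–D: 119.1 km
D–E: 127.6 km
Smallest added distance is 61.8 km, inserting between A and B.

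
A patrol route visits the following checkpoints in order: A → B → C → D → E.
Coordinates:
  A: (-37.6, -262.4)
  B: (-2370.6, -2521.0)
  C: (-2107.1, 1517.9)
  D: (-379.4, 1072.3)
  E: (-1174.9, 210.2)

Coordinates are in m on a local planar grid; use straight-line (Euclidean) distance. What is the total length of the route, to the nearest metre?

Leg distances:
A→B: 3247.2 m  (cumulative 3247.2 m)
B→C: 4047.5 m  (cumulative 7294.7 m)
C→D: 1784.2 m  (cumulative 9078.9 m)
D→E: 1173.0 m  (cumulative 10251.9 m)
Total route length ≈ 10252 m.

10252 m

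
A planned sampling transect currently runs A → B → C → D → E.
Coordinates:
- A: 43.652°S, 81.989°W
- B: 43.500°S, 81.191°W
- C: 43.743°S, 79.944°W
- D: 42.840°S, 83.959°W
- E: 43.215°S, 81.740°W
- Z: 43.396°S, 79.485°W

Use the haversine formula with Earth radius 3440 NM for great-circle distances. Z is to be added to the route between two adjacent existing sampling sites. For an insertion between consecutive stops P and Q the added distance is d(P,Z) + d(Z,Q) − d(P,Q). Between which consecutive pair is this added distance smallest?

Added distance for inserting Z between each consecutive pair:
A–B: 148.8 NM
B–C: 47.4 NM
C–D: 44.1 NM
D–E: 198.0 NM
Smallest added distance is 44.1 NM, inserting between C and D.

between C and D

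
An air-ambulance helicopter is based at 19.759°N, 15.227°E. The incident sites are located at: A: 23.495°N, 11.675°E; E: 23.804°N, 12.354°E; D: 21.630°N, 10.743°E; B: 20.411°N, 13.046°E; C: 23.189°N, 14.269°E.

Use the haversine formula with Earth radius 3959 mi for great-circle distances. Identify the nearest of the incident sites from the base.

Distance to each, sorted:
B: 148.5 mi
C: 244.9 mi
D: 317.3 mi
E: 334.8 mi
A: 344.5 mi
The nearest is B at 148.5 mi.

B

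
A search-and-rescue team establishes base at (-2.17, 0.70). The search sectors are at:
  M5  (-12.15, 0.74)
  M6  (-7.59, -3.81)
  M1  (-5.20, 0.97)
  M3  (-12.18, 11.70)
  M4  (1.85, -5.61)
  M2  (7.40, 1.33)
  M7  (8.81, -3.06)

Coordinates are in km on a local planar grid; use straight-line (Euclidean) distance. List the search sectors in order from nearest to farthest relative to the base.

M1, M6, M4, M2, M5, M7, M3

Distance from the base at (-2.17, 0.70) to each:
M1 (-5.20, 0.97): 3.0 km
M6 (-7.59, -3.81): 7.1 km
M4 (1.85, -5.61): 7.5 km
M2 (7.40, 1.33): 9.6 km
M5 (-12.15, 0.74): 10.0 km
M7 (8.81, -3.06): 11.6 km
M3 (-12.18, 11.70): 14.9 km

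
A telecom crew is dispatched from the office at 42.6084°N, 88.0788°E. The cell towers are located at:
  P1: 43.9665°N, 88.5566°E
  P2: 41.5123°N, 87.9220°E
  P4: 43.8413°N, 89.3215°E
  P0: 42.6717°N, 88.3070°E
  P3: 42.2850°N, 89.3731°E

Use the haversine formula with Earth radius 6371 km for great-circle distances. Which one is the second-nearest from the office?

P3

Distance to each, sorted:
P0: 19.9 km
P3: 112.1 km
P2: 122.6 km
P1: 155.9 km
P4: 170.1 km
The second-nearest is P3 at 112.1 km.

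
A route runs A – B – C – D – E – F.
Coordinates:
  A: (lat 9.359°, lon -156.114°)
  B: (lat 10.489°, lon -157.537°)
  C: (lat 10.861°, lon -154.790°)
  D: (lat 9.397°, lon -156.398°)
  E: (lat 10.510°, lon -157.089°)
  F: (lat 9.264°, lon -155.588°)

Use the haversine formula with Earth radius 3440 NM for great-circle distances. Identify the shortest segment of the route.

Leg distances:
A→B: 108.1 NM
B→C: 163.6 NM
C→D: 129.5 NM
D→E: 78.3 NM
E→F: 116.1 NM
The shortest leg is D–E at 78.3 NM.

D–E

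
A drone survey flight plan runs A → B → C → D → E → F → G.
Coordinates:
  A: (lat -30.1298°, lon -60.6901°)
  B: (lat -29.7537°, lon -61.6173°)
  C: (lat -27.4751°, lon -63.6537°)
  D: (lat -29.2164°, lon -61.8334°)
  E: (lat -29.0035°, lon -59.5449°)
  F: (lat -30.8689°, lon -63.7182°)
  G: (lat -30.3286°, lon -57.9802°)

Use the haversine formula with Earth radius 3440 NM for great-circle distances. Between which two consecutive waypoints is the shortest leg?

A–B

Leg distances:
A→B: 53.3 NM
B→C: 173.9 NM
C→D: 142.1 NM
D→E: 120.7 NM
E→F: 244.3 NM
F→G: 298.3 NM
The shortest leg is A–B at 53.3 NM.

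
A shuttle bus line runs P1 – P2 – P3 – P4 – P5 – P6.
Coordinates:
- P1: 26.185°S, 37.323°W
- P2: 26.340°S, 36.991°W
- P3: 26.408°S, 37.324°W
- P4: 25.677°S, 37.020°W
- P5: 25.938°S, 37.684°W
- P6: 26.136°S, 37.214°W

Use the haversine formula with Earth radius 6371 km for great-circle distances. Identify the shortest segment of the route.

P2–P3

Leg distances:
P1→P2: 37.3 km
P2→P3: 34.0 km
P3→P4: 86.8 km
P4→P5: 72.5 km
P5→P6: 51.9 km
The shortest leg is P2–P3 at 34.0 km.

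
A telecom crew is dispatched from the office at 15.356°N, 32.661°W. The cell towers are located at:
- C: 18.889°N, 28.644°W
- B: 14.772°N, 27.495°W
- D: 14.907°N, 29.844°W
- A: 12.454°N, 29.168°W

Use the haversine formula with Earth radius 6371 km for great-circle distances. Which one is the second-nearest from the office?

Distance to each, sorted:
D: 306.5 km
A: 496.2 km
B: 558.5 km
C: 580.1 km
The second-nearest is A at 496.2 km.

A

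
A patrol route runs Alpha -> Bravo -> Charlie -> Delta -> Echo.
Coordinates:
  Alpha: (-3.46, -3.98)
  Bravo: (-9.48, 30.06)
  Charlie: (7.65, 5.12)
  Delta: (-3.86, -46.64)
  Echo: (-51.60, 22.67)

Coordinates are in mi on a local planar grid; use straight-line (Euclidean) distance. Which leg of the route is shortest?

Leg distances:
Alpha→Bravo: 34.6 mi
Bravo→Charlie: 30.3 mi
Charlie→Delta: 53.0 mi
Delta→Echo: 84.2 mi
The shortest leg is Bravo–Charlie at 30.3 mi.

Bravo–Charlie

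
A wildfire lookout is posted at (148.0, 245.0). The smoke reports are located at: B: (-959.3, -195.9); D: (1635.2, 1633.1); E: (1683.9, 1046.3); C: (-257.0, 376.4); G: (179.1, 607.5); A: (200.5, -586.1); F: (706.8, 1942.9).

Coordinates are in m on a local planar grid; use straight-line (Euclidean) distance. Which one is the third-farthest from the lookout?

E

Distances from the lookout ((148.0, 245.0)):
D: 2034.4 m
F: 1787.5 m
E: 1732.4 m
B: 1191.8 m
A: 832.8 m
C: 425.8 m
G: 363.8 m
The third-farthest is E at 1732.4 m.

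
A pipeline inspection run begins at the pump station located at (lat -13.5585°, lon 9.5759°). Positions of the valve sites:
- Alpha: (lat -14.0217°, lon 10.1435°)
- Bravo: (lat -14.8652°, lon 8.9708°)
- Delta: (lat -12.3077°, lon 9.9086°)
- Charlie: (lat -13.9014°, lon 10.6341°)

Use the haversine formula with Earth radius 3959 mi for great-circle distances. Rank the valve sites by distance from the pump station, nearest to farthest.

Computing each great-circle distance from (lat -13.5585°, lon 9.5759°):
Alpha (lat -14.0217°, lon 10.1435°): 49.8 mi
Charlie (lat -13.9014°, lon 10.6341°): 74.9 mi
Delta (lat -12.3077°, lon 9.9086°): 89.3 mi
Bravo (lat -14.8652°, lon 8.9708°): 99.0 mi

Alpha, Charlie, Delta, Bravo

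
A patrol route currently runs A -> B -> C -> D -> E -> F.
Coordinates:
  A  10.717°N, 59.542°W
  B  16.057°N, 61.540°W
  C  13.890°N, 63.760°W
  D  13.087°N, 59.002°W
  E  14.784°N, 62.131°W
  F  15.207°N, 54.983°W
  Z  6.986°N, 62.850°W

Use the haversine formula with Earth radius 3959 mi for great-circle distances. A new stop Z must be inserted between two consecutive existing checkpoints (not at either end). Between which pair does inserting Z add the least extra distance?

Added distance for inserting Z between each consecutive pair:
A–B: 583.1 mi
B–C: 903.4 mi
C–D: 652.7 mi
D–E: 796.8 mi
E–F: 841.9 mi
Smallest added distance is 583.1 mi, inserting between A and B.

between A and B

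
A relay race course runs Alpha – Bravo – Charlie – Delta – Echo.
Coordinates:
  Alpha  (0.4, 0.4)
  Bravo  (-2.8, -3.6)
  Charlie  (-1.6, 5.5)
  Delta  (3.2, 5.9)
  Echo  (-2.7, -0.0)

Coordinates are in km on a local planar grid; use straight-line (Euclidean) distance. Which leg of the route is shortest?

Charlie–Delta

Leg distances:
Alpha→Bravo: 5.1 km
Bravo→Charlie: 9.2 km
Charlie→Delta: 4.8 km
Delta→Echo: 8.3 km
The shortest leg is Charlie–Delta at 4.8 km.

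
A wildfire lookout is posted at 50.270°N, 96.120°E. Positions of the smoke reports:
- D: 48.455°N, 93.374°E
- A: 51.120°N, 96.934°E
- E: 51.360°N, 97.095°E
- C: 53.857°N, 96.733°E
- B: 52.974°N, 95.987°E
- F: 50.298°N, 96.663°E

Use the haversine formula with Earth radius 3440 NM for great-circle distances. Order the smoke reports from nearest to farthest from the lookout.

Distances from the lookout:
F 50.298°N, 96.663°E: 20.9 NM
A 51.120°N, 96.934°E: 59.7 NM
E 51.360°N, 97.095°E: 75.2 NM
D 48.455°N, 93.374°E: 153.0 NM
B 52.974°N, 95.987°E: 162.4 NM
C 53.857°N, 96.733°E: 216.5 NM

F, A, E, D, B, C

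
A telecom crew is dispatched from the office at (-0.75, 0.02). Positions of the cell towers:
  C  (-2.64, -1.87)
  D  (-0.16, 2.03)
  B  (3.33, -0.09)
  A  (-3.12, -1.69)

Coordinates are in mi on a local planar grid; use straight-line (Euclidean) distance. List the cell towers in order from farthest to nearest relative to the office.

B, A, C, D

Distance from the office at (-0.75, 0.02) to each:
B (3.33, -0.09): 4.1 mi
A (-3.12, -1.69): 2.9 mi
C (-2.64, -1.87): 2.7 mi
D (-0.16, 2.03): 2.1 mi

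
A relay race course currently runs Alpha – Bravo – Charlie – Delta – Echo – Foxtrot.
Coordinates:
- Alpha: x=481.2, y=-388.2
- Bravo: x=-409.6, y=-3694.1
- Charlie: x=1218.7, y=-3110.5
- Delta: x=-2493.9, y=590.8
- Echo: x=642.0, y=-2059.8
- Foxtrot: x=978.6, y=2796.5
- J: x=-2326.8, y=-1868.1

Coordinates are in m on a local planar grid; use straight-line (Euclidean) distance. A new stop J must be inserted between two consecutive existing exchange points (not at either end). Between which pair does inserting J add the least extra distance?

Added distance for inserting J between each consecutive pair:
Alpha–Bravo: 2397.9 m
Bravo–Charlie: 4674.8 m
Charlie–Delta: 979.0 m
Delta–Echo: 1333.5 m
Echo–Foxtrot: 3824.0 m
Smallest added distance is 979.0 m, inserting between Charlie and Delta.

between Charlie and Delta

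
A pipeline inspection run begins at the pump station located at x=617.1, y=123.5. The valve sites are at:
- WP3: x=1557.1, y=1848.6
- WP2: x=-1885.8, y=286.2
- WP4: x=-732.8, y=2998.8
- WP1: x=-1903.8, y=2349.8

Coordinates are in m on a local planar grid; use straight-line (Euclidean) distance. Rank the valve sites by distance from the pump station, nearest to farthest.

WP3, WP2, WP4, WP1

Computing each straight-line distance from x=617.1, y=123.5:
WP3 x=1557.1, y=1848.6: 1964.6 m
WP2 x=-1885.8, y=286.2: 2508.2 m
WP4 x=-732.8, y=2998.8: 3176.4 m
WP1 x=-1903.8, y=2349.8: 3363.2 m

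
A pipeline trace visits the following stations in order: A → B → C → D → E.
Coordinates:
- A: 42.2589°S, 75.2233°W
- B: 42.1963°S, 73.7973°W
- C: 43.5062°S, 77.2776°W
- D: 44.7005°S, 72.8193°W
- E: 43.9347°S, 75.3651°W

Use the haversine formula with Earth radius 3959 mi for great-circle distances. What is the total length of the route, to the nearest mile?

Leg distances:
A→B: 73.1 mi  (cumulative 73.1 mi)
B→C: 198.2 mi  (cumulative 271.2 mi)
C→D: 236.1 mi  (cumulative 507.3 mi)
D→E: 136.5 mi  (cumulative 643.8 mi)
Total route length ≈ 644 mi.

644 mi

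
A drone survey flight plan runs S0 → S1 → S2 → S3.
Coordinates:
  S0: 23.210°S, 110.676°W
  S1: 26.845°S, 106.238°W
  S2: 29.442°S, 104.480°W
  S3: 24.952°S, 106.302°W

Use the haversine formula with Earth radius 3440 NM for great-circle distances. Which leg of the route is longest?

S0–S1

Leg distances:
S0→S1: 325.4 NM
S1→S2: 181.6 NM
S2→S3: 286.6 NM
The longest leg is S0–S1 at 325.4 NM.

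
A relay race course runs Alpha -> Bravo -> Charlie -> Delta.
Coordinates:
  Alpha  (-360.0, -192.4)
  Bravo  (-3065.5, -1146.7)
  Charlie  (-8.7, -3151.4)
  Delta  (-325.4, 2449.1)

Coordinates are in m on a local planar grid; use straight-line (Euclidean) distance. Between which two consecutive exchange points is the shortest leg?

Alpha–Bravo

Leg distances:
Alpha→Bravo: 2868.9 m
Bravo→Charlie: 3655.5 m
Charlie→Delta: 5609.4 m
The shortest leg is Alpha–Bravo at 2868.9 m.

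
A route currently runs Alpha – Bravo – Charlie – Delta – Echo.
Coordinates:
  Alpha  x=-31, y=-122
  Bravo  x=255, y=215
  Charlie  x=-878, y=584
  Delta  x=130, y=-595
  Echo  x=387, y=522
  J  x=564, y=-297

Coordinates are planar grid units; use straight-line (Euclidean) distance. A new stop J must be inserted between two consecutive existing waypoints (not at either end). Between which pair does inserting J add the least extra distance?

between Delta and Echo

Added distance for inserting J between each consecutive pair:
Alpha–Bravo: 776.2
Bravo–Charlie: 1096.3
Charlie–Delta: 665.1
Delta–Echo: 218.2
Smallest added distance is 218.2, inserting between Delta and Echo.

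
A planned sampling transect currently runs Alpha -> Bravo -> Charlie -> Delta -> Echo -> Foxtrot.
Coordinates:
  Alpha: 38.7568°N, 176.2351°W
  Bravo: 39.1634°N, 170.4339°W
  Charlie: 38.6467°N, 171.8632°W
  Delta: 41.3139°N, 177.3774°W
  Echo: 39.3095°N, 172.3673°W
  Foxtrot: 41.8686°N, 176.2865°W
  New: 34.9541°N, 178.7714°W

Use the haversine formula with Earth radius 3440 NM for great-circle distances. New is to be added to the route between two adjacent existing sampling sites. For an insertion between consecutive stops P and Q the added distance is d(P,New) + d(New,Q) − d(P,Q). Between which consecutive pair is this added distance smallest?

Added distance for inserting New between each consecutive pair:
Alpha–Bravo: 459.3 NM
Bravo–Charlie: 797.9 NM
Charlie–Delta: 486.7 NM
Delta–Echo: 531.2 NM
Echo–Foxtrot: 598.3 NM
Smallest added distance is 459.3 NM, inserting between Alpha and Bravo.

between Alpha and Bravo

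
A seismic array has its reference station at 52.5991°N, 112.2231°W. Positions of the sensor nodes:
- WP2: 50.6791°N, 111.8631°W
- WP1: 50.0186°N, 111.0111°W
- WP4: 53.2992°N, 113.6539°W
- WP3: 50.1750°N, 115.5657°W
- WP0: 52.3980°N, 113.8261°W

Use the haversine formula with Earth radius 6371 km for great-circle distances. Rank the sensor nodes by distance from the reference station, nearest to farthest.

WP0, WP4, WP2, WP1, WP3

Distance from the reference station at 52.5991°N, 112.2231°W to each:
WP0 52.3980°N, 113.8261°W: 110.8 km
WP4 53.2992°N, 113.6539°W: 123.5 km
WP2 50.6791°N, 111.8631°W: 214.9 km
WP1 50.0186°N, 111.0111°W: 299.0 km
WP3 50.1750°N, 115.5657°W: 355.5 km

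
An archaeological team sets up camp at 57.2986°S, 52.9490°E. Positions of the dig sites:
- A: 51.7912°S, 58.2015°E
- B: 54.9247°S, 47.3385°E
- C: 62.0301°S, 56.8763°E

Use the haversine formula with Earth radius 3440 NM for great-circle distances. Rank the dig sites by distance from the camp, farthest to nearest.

Distance from the camp at 57.2986°S, 52.9490°E to each:
A 51.7912°S, 58.2015°E: 377.6 NM
C 62.0301°S, 56.8763°E: 307.9 NM
B 54.9247°S, 47.3385°E: 235.7 NM

A, C, B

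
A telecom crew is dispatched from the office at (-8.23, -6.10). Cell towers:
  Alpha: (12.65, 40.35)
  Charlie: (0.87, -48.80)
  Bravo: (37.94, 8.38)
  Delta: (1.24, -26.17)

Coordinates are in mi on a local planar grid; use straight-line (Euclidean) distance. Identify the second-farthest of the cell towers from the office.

Distance to each, sorted:
Alpha: 50.9 mi
Bravo: 48.4 mi
Charlie: 43.7 mi
Delta: 22.2 mi
The second-farthest is Bravo at 48.4 mi.

Bravo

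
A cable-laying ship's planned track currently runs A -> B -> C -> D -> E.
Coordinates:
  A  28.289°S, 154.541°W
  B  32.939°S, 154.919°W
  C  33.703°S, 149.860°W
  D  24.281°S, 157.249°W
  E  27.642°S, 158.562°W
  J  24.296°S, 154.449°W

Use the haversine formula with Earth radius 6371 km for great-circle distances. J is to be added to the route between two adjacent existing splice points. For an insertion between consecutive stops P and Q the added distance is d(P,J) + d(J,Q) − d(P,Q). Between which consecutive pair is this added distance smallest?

between C and D

Added distance for inserting J between each consecutive pair:
A–B: 887.9 km
B–C: 1621.4 km
C–D: 151.1 km
D–E: 442.1 km
Smallest added distance is 151.1 km, inserting between C and D.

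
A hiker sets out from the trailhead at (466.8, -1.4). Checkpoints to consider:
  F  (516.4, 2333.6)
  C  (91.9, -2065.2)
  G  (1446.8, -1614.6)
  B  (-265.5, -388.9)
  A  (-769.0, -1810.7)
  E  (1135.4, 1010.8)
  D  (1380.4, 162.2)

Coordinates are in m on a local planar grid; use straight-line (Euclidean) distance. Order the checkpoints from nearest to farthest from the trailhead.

Distance from the trailhead at (466.8, -1.4) to each:
B (-265.5, -388.9): 828.5 m
D (1380.4, 162.2): 928.1 m
E (1135.4, 1010.8): 1213.1 m
G (1446.8, -1614.6): 1887.5 m
C (91.9, -2065.2): 2097.6 m
A (-769.0, -1810.7): 2191.1 m
F (516.4, 2333.6): 2335.5 m

B, D, E, G, C, A, F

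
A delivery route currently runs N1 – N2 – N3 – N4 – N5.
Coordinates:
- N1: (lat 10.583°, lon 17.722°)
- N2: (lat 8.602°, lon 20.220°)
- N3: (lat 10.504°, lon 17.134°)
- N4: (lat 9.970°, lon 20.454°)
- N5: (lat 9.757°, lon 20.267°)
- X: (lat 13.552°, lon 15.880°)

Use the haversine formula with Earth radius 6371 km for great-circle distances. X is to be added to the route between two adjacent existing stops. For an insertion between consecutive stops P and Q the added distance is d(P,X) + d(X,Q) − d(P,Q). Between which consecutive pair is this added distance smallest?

Added distance for inserting X between each consecutive pair:
N1–N2: 760.7 km
N2–N3: 692.3 km
N3–N4: 634.8 km
N4–N5: 1243.6 km
Smallest added distance is 634.8 km, inserting between N3 and N4.

between N3 and N4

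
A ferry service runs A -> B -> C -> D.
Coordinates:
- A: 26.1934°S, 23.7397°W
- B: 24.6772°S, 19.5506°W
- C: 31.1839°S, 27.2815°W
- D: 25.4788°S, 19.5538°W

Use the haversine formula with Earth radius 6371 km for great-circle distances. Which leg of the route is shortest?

Leg distances:
A→B: 453.1 km
B→C: 1048.3 km
C→D: 986.6 km
The shortest leg is A–B at 453.1 km.

A–B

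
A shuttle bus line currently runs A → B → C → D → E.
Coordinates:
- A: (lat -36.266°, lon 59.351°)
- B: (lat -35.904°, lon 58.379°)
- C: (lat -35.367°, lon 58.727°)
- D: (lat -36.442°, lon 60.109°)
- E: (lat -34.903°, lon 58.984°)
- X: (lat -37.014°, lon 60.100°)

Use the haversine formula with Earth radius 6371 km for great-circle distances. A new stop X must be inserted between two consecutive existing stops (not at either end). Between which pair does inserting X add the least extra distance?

Added distance for inserting X between each consecutive pair:
A–B: 207.8 km
B–C: 350.5 km
C–D: 111.8 km
D–E: 119.9 km
Smallest added distance is 111.8 km, inserting between C and D.

between C and D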